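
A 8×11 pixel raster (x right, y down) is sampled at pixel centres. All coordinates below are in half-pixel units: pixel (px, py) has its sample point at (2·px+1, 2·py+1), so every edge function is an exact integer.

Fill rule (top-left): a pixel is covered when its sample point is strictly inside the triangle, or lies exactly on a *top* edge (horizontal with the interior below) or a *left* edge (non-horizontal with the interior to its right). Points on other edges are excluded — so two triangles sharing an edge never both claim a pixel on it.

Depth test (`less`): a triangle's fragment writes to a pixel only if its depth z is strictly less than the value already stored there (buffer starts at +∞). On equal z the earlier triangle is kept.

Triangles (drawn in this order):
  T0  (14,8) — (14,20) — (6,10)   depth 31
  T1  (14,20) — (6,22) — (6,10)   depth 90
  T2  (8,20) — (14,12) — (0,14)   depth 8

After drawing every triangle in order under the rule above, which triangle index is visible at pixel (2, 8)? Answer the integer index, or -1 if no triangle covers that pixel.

T0:
  2·area = 96
  edge (14, 8)→(14, 20): d=(0,12) right/bottom  bias=-1
  edge (14, 20)→(6, 10): d=(-8,-10) top-left  bias=+0
  edge (6, 10)→(14, 8): d=(8,-2) top-left  bias=+0
    (5,4)@(11, 9): e=[36,58,2] → X
    (6,4)@(13, 9): e=[12,78,6] → X
    (7,4)@(15, 9): e=[-12,98,10] → .
    (3,5)@(7, 11): e=[84,2,10] → X
    (4,5)@(9, 11): e=[60,22,14] → X
    (7,5)@(15, 11): e=[-12,82,26] → .
    (3,6)@(7, 13): e=[84,-14,26] → .
    (4,6)@(9, 13): e=[60,6,30] → X
    (7,6)@(15, 13): e=[-12,66,42] → .
    (4,7)@(9, 15): e=[60,-10,46] → .
    (5,7)@(11, 15): e=[36,10,50] → X
    (7,7)@(15, 15): e=[-12,50,58] → .
  covered (12 px):
    . . . . . . . .
    . . . . . . . .
    . . . . . . . .
    . . . . . . . .
    . . . . . X X .
    . . . X X X X .
    . . . . X X X .
    . . . . . X X .
    . . . . . . X .
    . . . . . . . .
    . . . . . . . .
T1:
  2·area = 96
  edge (14, 20)→(6, 22): d=(-8,2) right/bottom  bias=-1
  edge (6, 22)→(6, 10): d=(0,-12) top-left  bias=+0
  edge (6, 10)→(14, 20): d=(8,10) right/bottom  bias=-1
    (3,6)@(7, 13): e=[70,12,14] → X
    (4,6)@(9, 13): e=[66,36,-6] → .
    (3,7)@(7, 15): e=[54,12,30] → X
    (4,7)@(9, 15): e=[50,36,10] → X
    (5,7)@(11, 15): e=[46,60,-10] → .
    (3,8)@(7, 17): e=[38,12,46] → X
    (5,8)@(11, 17): e=[30,60,6] → X
    (6,8)@(13, 17): e=[26,84,-14] → .
    (3,9)@(7, 19): e=[22,12,62] → X
    (6,9)@(13, 19): e=[10,84,2] → X
    (7,9)@(15, 19): e=[6,108,-18] → .
    (3,10)@(7, 21): e=[6,12,78] → X
  covered (12 px):
    . . . . . . . .
    . . . . . . . .
    . . . . . . . .
    . . . . . . . .
    . . . . . . . .
    . . . . . . . .
    . . . X . . . .
    . . . X X . . .
    . . . X X X . .
    . . . X X X X .
    . . . X X . . .
T2:
  2·area = 100  (B↔C swapped to make it positive)
  edge (8, 20)→(0, 14): d=(-8,-6) top-left  bias=+0
  edge (0, 14)→(14, 12): d=(14,-2) top-left  bias=+0
  edge (14, 12)→(8, 20): d=(-6,8) right/bottom  bias=-1
    (3,6)@(7, 13): e=[50,0,50] → X  [on edge]
    (4,6)@(9, 13): e=[62,4,34] → X
    (5,6)@(11, 13): e=[74,8,18] → X
    (6,6)@(13, 13): e=[86,12,2] → X
    (7,6)@(15, 13): e=[98,16,-14] → .
    (1,7)@(3, 15): e=[10,20,70] → X
    (2,7)@(5, 15): e=[22,24,54] → X
    (6,7)@(13, 15): e=[70,40,-10] → .
    (1,8)@(3, 17): e=[-6,48,58] → .
    (2,8)@(5, 17): e=[6,52,42] → X
    (5,8)@(11, 17): e=[42,64,-6] → .
    (2,9)@(5, 19): e=[-10,80,30] → .
  covered (13 px):
    . . . . . . . .
    . . . . . . . .
    . . . . . . . .
    . . . . . . . .
    . . . . . . . .
    . . . . . . . .
    . . . X X X X .
    . X X X X X . .
    . . X X X . . .
    . . . X . . . .
    . . . . . . . .

Z-buffer (winner per pixel, '.' = empty):
  . . . . . . . .
  . . . . . . . .
  . . . . . . . .
  . . . . . . . .
  . . . . . 0 0 .
  . . . 0 0 0 0 .
  . . . 2 2 2 2 .
  . 2 2 2 2 2 0 .
  . . 2 2 2 1 0 .
  . . . 2 1 1 1 .
  . . . 1 1 . . .

Final: 2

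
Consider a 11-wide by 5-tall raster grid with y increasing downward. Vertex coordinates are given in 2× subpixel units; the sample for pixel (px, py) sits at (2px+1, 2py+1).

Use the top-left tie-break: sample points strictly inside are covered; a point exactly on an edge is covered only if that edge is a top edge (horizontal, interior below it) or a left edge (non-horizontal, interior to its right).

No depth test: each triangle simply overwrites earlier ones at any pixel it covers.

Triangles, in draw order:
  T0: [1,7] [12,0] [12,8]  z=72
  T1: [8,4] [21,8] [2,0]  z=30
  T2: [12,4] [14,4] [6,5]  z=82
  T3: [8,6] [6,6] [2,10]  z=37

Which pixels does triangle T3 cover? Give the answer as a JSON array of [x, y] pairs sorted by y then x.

T0:
  2·area = 88
  edge (1, 7)→(12, 0): d=(11,-7) top-left  bias=+0
  edge (12, 0)→(12, 8): d=(0,8) right/bottom  bias=-1
  edge (12, 8)→(1, 7): d=(-11,-1) top-left  bias=+0
    (5,0)@(11, 1): e=[4,8,76] → X
    (6,0)@(13, 1): e=[18,-8,78] → .
    (4,1)@(9, 3): e=[12,24,52] → X
    (6,1)@(13, 3): e=[40,-8,56] → .
    (2,2)@(5, 5): e=[6,56,26] → X
    (3,2)@(7, 5): e=[20,40,28] → X
    (6,2)@(13, 5): e=[62,-8,34] → .
    (0,3)@(1, 7): e=[0,88,0] → X  [on edge]
    (1,3)@(3, 7): e=[14,72,2] → X
    (6,3)@(13, 7): e=[84,-8,12] → .
    (0,4)@(1, 9): e=[22,88,-22] → .
    (1,4)@(3, 9): e=[36,72,-20] → .
  covered (13 px):
    . . . . . X . . . . .
    . . . . X X . . . . .
    . . X X X X . . . . .
    X X X X X X . . . . .
    . . . . . . . . . . .
T1:
  2·area = 28  (B↔C swapped to make it positive)
  edge (8, 4)→(2, 0): d=(-6,-4) top-left  bias=+0
  edge (2, 0)→(21, 8): d=(19,8) right/bottom  bias=-1
  edge (21, 8)→(8, 4): d=(-13,-4) top-left  bias=+0
    (3,1)@(7, 3): e=[2,17,9] → X
    (4,1)@(9, 3): e=[10,1,17] → X
    (5,1)@(11, 3): e=[18,-15,25] → .
    (3,2)@(7, 5): e=[-10,55,-17] → .
    (4,2)@(9, 5): e=[-2,39,-9] → .
    (6,2)@(13, 5): e=[14,7,7] → X
    (7,2)@(15, 5): e=[22,-9,15] → .
    (6,3)@(13, 7): e=[2,45,-19] → .
  covered (3 px):
    . . . . . . . . . . .
    . . . X X . . . . . .
    . . . . . . X . . . .
    . . . . . . . . . . .
    . . . . . . . . . . .
T2:
  2·area = 2
  edge (12, 4)→(14, 4): d=(2,0) top-left  bias=+0
  edge (14, 4)→(6, 5): d=(-8,1) right/bottom  bias=-1
  edge (6, 5)→(12, 4): d=(6,-1) top-left  bias=+0
  covered (0 px):
    . . . . . . . . . . .
    . . . . . . . . . . .
    . . . . . . . . . . .
    . . . . . . . . . . .
    . . . . . . . . . . .
T3:
  2·area = 8  (B↔C swapped to make it positive)
  edge (8, 6)→(2, 10): d=(-6,4) right/bottom  bias=-1
  edge (2, 10)→(6, 6): d=(4,-4) top-left  bias=+0
  edge (6, 6)→(8, 6): d=(2,0) top-left  bias=+0
    (5,0)@(11, 1): e=[18,0,-10] → .  [on edge]
    (4,1)@(9, 3): e=[14,0,-6] → .  [on edge]
    (3,2)@(7, 5): e=[10,0,-2] → .  [on edge]
    (2,3)@(5, 7): e=[6,0,2] → X  [on edge]
    (3,3)@(7, 7): e=[-2,8,2] → .
    (1,4)@(3, 9): e=[2,0,6] → X  [on edge]
    (2,4)@(5, 9): e=[-6,8,6] → .
  covered (2 px):
    . . . . . . . . . . .
    . . . . . . . . . . .
    . . . . . . . . . . .
    . . X . . . . . . . .
    . X . . . . . . . . .

Result: [[2,3],[1,4]]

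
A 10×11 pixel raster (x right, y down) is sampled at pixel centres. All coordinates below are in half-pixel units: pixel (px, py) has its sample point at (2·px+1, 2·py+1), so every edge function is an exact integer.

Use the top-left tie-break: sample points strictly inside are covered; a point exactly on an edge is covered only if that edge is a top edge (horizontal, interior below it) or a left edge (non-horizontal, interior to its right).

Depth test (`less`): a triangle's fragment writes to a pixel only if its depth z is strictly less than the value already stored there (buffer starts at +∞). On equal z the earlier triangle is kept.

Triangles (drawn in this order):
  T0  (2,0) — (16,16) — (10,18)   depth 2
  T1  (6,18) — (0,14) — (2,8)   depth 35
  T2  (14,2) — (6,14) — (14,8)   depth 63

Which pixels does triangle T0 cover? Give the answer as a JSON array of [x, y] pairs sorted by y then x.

T0:
  2·area = 124
  edge (2, 0)→(16, 16): d=(14,16) right/bottom  bias=-1
  edge (16, 16)→(10, 18): d=(-6,2) right/bottom  bias=-1
  edge (10, 18)→(2, 0): d=(-8,-18) top-left  bias=+0
    (2,2)@(5, 5): e=[22,88,14] → █
    (3,2)@(7, 5): e=[-10,84,50] → ·
    (2,3)@(5, 7): e=[50,76,-2] → ·
    (3,3)@(7, 7): e=[18,72,34] → █
    (4,3)@(9, 7): e=[-14,68,70] → ·
    (3,4)@(7, 9): e=[46,60,18] → █
    (4,4)@(9, 9): e=[14,56,54] → █
    (5,4)@(11, 9): e=[-18,52,90] → ·
    (3,5)@(7, 11): e=[74,48,2] → █
    (5,5)@(11, 11): e=[10,40,74] → █
    (6,5)@(13, 11): e=[-22,36,110] → ·
    (3,6)@(7, 13): e=[102,36,-14] → ·
    (9,7)@(19, 15): e=[-62,0,186] → ·  [on edge]
    (6,8)@(13, 17): e=[62,0,62] → ·  [on edge]
    (3,9)@(7, 19): e=[186,0,-62] → ·  [on edge]
    (0,10)@(1, 21): e=[310,0,-186] → ·  [on edge]
  covered (15 px):
    · · · · · · · · · ·
    · · · · · · · · · ·
    · · █ · · · · · · ·
    · · · █ · · · · · ·
    · · · █ █ · · · · ·
    · · · █ █ █ · · · ·
    · · · · █ █ █ · · ·
    · · · · █ █ █ █ · ·
    · · · · · █ · · · ·
    · · · · · · · · · ·
    · · · · · · · · · ·
T1:
  2·area = 44
  edge (6, 18)→(0, 14): d=(-6,-4) top-left  bias=+0
  edge (0, 14)→(2, 8): d=(2,-6) top-left  bias=+0
  edge (2, 8)→(6, 18): d=(4,10) right/bottom  bias=-1
    (1,2)@(3, 5): e=[66,0,-22] → ·  [on edge]
    (0,5)@(1, 11): e=[22,0,22] → █  [on edge]
    (1,5)@(3, 11): e=[30,12,2] → █
    (2,5)@(5, 11): e=[38,24,-18] → ·
    (0,6)@(1, 13): e=[10,4,30] → █
    (2,6)@(5, 13): e=[26,28,-10] → ·
    (0,7)@(1, 15): e=[-2,8,38] → ·
    (1,7)@(3, 15): e=[6,20,18] → █
    (2,7)@(5, 15): e=[14,32,-2] → ·
    (1,8)@(3, 17): e=[-6,24,26] → ·
    (2,8)@(5, 17): e=[2,36,6] → █
    (3,8)@(7, 17): e=[10,48,-14] → ·
  covered (6 px):
    · · · · · · · · · ·
    · · · · · · · · · ·
    · · · · · · · · · ·
    · · · · · · · · · ·
    · · · · · · · · · ·
    █ █ · · · · · · · ·
    █ █ · · · · · · · ·
    · █ · · · · · · · ·
    · · █ · · · · · · ·
    · · · · · · · · · ·
    · · · · · · · · · ·
T2:
  2·area = 48  (B↔C swapped to make it positive)
  edge (14, 2)→(14, 8): d=(0,6) right/bottom  bias=-1
  edge (14, 8)→(6, 14): d=(-8,6) right/bottom  bias=-1
  edge (6, 14)→(14, 2): d=(8,-12) top-left  bias=+0
    (6,2)@(13, 5): e=[6,30,12] → █
    (7,2)@(15, 5): e=[-6,18,36] → ·
    (5,3)@(11, 7): e=[18,26,4] → █
    (7,3)@(15, 7): e=[-6,2,52] → ·
    (5,4)@(11, 9): e=[18,10,20] → █
    (6,4)@(13, 9): e=[6,-2,44] → ·
    (4,5)@(9, 11): e=[30,6,12] → █
    (5,5)@(11, 11): e=[18,-6,36] → ·
    (3,6)@(7, 13): e=[42,2,4] → █
    (4,6)@(9, 13): e=[30,-10,28] → ·
    (3,7)@(7, 15): e=[42,-14,20] → ·
  covered (6 px):
    · · · · · · · · · ·
    · · · · · · · · · ·
    · · · · · · █ · · ·
    · · · · · █ █ · · ·
    · · · · · █ · · · ·
    · · · · █ · · · · ·
    · · · █ · · · · · ·
    · · · · · · · · · ·
    · · · · · · · · · ·
    · · · · · · · · · ·
    · · · · · · · · · ·

Answer: [[2,2],[3,3],[3,4],[4,4],[3,5],[4,5],[5,5],[4,6],[5,6],[6,6],[4,7],[5,7],[6,7],[7,7],[5,8]]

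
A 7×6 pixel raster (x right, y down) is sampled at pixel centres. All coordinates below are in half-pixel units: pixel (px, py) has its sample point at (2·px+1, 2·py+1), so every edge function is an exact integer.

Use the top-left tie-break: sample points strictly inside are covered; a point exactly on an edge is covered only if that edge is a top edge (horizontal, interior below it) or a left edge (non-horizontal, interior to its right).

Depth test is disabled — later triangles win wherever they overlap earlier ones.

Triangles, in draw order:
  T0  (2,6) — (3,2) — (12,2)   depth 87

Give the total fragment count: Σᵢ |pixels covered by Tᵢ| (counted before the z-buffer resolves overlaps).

T0:
  2·area = 36
  edge (2, 6)→(3, 2): d=(1,-4) top-left  bias=+0
  edge (3, 2)→(12, 2): d=(9,0) top-left  bias=+0
  edge (12, 2)→(2, 6): d=(-10,4) right/bottom  bias=-1
    (1,1)@(3, 3): e=[1,9,26] → #
    (2,1)@(5, 3): e=[9,9,18] → #
    (3,1)@(7, 3): e=[17,9,10] → #
    (4,1)@(9, 3): e=[25,9,2] → #
    (5,1)@(11, 3): e=[33,9,-6] → ·
    (1,2)@(3, 5): e=[3,27,6] → #
    (2,2)@(5, 5): e=[11,27,-2] → ·
    (3,2)@(7, 5): e=[19,27,-10] → ·
    (4,2)@(9, 5): e=[27,27,-18] → ·
    (1,3)@(3, 7): e=[5,45,-14] → ·
  covered (5 px):
    · · · · · · ·
    · # # # # · ·
    · # · · · · ·
    · · · · · · ·
    · · · · · · ·
    · · · · · · ·

Answer: 5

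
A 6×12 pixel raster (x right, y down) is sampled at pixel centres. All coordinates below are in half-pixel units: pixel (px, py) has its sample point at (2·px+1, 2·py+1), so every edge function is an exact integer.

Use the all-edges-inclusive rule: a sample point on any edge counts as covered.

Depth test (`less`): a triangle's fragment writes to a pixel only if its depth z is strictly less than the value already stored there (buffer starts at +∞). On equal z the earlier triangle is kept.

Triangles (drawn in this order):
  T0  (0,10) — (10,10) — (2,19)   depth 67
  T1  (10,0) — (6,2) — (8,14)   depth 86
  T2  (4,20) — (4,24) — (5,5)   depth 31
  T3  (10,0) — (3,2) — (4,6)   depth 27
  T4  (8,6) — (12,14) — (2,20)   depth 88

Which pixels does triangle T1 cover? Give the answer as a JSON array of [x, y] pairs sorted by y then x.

T0:
  2·area = 90
  edge (0, 10)→(10, 10): d=(10,0) inclusive
  edge (10, 10)→(2, 19): d=(-8,9) inclusive
  edge (2, 19)→(0, 10): d=(-2,-9) inclusive
    (0,5)@(1, 11): e=[10,73,7] → █
    (1,5)@(3, 11): e=[10,55,25] → █
    (2,5)@(5, 11): e=[10,37,43] → █
    (3,5)@(7, 11): e=[10,19,61] → █
    (4,5)@(9, 11): e=[10,1,79] → █
    (5,5)@(11, 11): e=[10,-17,97] → ·
    (0,6)@(1, 13): e=[30,57,3] → █
    (4,6)@(9, 13): e=[30,-15,75] → ·
    (0,7)@(1, 15): e=[50,41,-1] → ·
    (1,7)@(3, 15): e=[50,23,17] → █
    (3,7)@(7, 15): e=[50,-13,53] → ·
    (1,8)@(3, 17): e=[70,7,13] → █
  covered (12 px):
    · · · · · ·
    · · · · · ·
    · · · · · ·
    · · · · · ·
    · · · · · ·
    █ █ █ █ █ ·
    █ █ █ █ · ·
    · █ █ · · ·
    · █ · · · ·
    · · · · · ·
    · · · · · ·
    · · · · · ·
T1:
  2·area = 52  (B↔C swapped to make it positive)
  edge (10, 0)→(8, 14): d=(-2,14) inclusive
  edge (8, 14)→(6, 2): d=(-2,-12) inclusive
  edge (6, 2)→(10, 0): d=(4,-2) inclusive
    (4,0)@(9, 1): e=[12,38,2] → █
    (5,0)@(11, 1): e=[-16,62,6] → ·
    (3,1)@(7, 3): e=[36,10,6] → █
    (5,1)@(11, 3): e=[-20,58,14] → ·
    (3,2)@(7, 5): e=[32,6,14] → █
    (5,2)@(11, 5): e=[-24,54,22] → ·
    (3,3)@(7, 7): e=[28,2,22] → █
    (4,3)@(9, 7): e=[0,26,26] → █  [on edge]
    (5,3)@(11, 7): e=[-28,50,30] → ·
    (3,4)@(7, 9): e=[24,-2,30] → ·
    (4,4)@(9, 9): e=[-4,22,34] → ·
    (3,10)@(7, 21): e=[0,-26,78] → ·  [on edge]
  covered (7 px):
    · · · · █ ·
    · · · █ █ ·
    · · · █ █ ·
    · · · █ █ ·
    · · · · · ·
    · · · · · ·
    · · · · · ·
    · · · · · ·
    · · · · · ·
    · · · · · ·
    · · · · · ·
    · · · · · ·
T2:
  2·area = 4  (B↔C swapped to make it positive)
  edge (4, 20)→(5, 5): d=(1,-15) inclusive
  edge (5, 5)→(4, 24): d=(-1,19) inclusive
  edge (4, 24)→(4, 20): d=(0,-4) inclusive
    (2,2)@(5, 5): e=[0,0,4] → █  [on edge]
    (3,2)@(7, 5): e=[30,-38,12] → ·
    (2,3)@(5, 7): e=[2,-2,4] → ·
  covered (1 px):
    · · · · · ·
    · · · · · ·
    · · █ · · ·
    · · · · · ·
    · · · · · ·
    · · · · · ·
    · · · · · ·
    · · · · · ·
    · · · · · ·
    · · · · · ·
    · · · · · ·
    · · · · · ·
T3:
  2·area = 30  (B↔C swapped to make it positive)
  edge (10, 0)→(4, 6): d=(-6,6) inclusive
  edge (4, 6)→(3, 2): d=(-1,-4) inclusive
  edge (3, 2)→(10, 0): d=(7,-2) inclusive
    (3,0)@(7, 1): e=[12,17,1] → █
    (4,0)@(9, 1): e=[0,25,5] → █  [on edge]
    (5,0)@(11, 1): e=[-12,33,9] → ·
    (2,1)@(5, 3): e=[12,7,11] → █
    (3,1)@(7, 3): e=[0,15,15] → █  [on edge]
    (4,1)@(9, 3): e=[-12,23,19] → ·
    (2,2)@(5, 5): e=[0,5,25] → █  [on edge]
    (3,2)@(7, 5): e=[-12,13,29] → ·
    (1,3)@(3, 7): e=[0,-5,35] → ·  [on edge]
    (2,3)@(5, 7): e=[-12,3,39] → ·
    (0,4)@(1, 9): e=[0,-15,45] → ·  [on edge]
  covered (5 px):
    · · · █ █ ·
    · · █ █ · ·
    · · █ · · ·
    · · · · · ·
    · · · · · ·
    · · · · · ·
    · · · · · ·
    · · · · · ·
    · · · · · ·
    · · · · · ·
    · · · · · ·
    · · · · · ·
T4:
  2·area = 104
  edge (8, 6)→(12, 14): d=(4,8) inclusive
  edge (12, 14)→(2, 20): d=(-10,6) inclusive
  edge (2, 20)→(8, 6): d=(6,-14) inclusive
    (3,4)@(7, 9): e=[20,80,4] → █
    (4,4)@(9, 9): e=[4,68,32] → █
    (5,4)@(11, 9): e=[-12,56,60] → ·
    (3,5)@(7, 11): e=[28,60,16] → █
    (5,5)@(11, 11): e=[-4,36,72] → ·
    (2,6)@(5, 13): e=[52,52,0] → █  [on edge]
    (5,6)@(11, 13): e=[4,16,84] → █
    (2,7)@(5, 15): e=[60,32,12] → █
    (5,7)@(11, 15): e=[12,-4,96] → ·
    (2,8)@(5, 17): e=[68,12,24] → █
    (3,8)@(7, 17): e=[52,0,52] → █  [on edge]
    (4,8)@(9, 17): e=[36,-12,80] → ·
  covered (14 px):
    · · · · · ·
    · · · · · ·
    · · · · · ·
    · · · · · ·
    · · · █ █ ·
    · · · █ █ ·
    · · █ █ █ █
    · · █ █ █ ·
    · · █ █ · ·
    · █ · · · ·
    · · · · · ·
    · · · · · ·

Final: [[4,0],[3,1],[4,1],[3,2],[4,2],[3,3],[4,3]]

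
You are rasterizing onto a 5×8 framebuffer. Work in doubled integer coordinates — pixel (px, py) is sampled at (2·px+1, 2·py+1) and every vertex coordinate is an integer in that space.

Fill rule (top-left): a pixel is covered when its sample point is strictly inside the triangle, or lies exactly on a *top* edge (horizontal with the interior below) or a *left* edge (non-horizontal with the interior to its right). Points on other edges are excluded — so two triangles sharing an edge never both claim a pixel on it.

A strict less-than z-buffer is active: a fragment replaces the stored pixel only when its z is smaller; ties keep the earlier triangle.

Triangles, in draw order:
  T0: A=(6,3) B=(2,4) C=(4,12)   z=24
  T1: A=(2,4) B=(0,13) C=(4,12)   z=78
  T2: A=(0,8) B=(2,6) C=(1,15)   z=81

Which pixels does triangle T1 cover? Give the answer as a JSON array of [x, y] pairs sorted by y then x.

T0:
  2·area = 34  (B↔C swapped to make it positive)
  edge (6, 3)→(4, 12): d=(-2,9) right/bottom  bias=-1
  edge (4, 12)→(2, 4): d=(-2,-8) top-left  bias=+0
  edge (2, 4)→(6, 3): d=(4,-1) top-left  bias=+0
    (1,2)@(3, 5): e=[23,6,5] → X
    (2,2)@(5, 5): e=[5,22,7] → X
    (3,2)@(7, 5): e=[-13,38,9] → .
    (1,3)@(3, 7): e=[19,2,13] → X
    (3,3)@(7, 7): e=[-17,34,17] → .
    (1,4)@(3, 9): e=[15,-2,21] → .
    (2,4)@(5, 9): e=[-3,14,23] → .
  covered (4 px):
    . . . . .
    . . . . .
    . X X . .
    . X X . .
    . . . . .
    . . . . .
    . . . . .
    . . . . .
T1:
  2·area = 34  (B↔C swapped to make it positive)
  edge (2, 4)→(4, 12): d=(2,8) right/bottom  bias=-1
  edge (4, 12)→(0, 13): d=(-4,1) right/bottom  bias=-1
  edge (0, 13)→(2, 4): d=(2,-9) top-left  bias=+0
    (0,4)@(1, 9): e=[18,15,1] → X
    (1,4)@(3, 9): e=[2,13,19] → X
    (2,4)@(5, 9): e=[-14,11,37] → .
    (0,5)@(1, 11): e=[22,7,5] → X
    (2,5)@(5, 11): e=[-10,3,41] → .
    (0,6)@(1, 13): e=[26,-1,9] → .
    (1,6)@(3, 13): e=[10,-3,27] → .
  covered (4 px):
    . . . . .
    . . . . .
    . . . . .
    . . . . .
    X X . . .
    X X . . .
    . . . . .
    . . . . .
T2:
  2·area = 16
  edge (0, 8)→(2, 6): d=(2,-2) top-left  bias=+0
  edge (2, 6)→(1, 15): d=(-1,9) right/bottom  bias=-1
  edge (1, 15)→(0, 8): d=(-1,-7) top-left  bias=+0
    (3,0)@(7, 1): e=[0,-40,56] → .  [on edge]
    (2,1)@(5, 3): e=[0,-24,40] → .  [on edge]
    (1,2)@(3, 5): e=[0,-8,24] → .  [on edge]
    (0,3)@(1, 7): e=[0,8,8] → X  [on edge]
    (1,3)@(3, 7): e=[4,-10,22] → .
    (0,4)@(1, 9): e=[4,6,6] → X
    (1,4)@(3, 9): e=[8,-12,20] → .
    (0,5)@(1, 11): e=[8,4,4] → X
    (1,5)@(3, 11): e=[12,-14,18] → .
    (0,6)@(1, 13): e=[12,2,2] → X
    (1,6)@(3, 13): e=[16,-16,16] → .
    (0,7)@(1, 15): e=[16,0,0] → .  [on edge]
  covered (4 px):
    . . . . .
    . . . . .
    . . . . .
    X . . . .
    X . . . .
    X . . . .
    X . . . .
    . . . . .

Answer: [[0,4],[1,4],[0,5],[1,5]]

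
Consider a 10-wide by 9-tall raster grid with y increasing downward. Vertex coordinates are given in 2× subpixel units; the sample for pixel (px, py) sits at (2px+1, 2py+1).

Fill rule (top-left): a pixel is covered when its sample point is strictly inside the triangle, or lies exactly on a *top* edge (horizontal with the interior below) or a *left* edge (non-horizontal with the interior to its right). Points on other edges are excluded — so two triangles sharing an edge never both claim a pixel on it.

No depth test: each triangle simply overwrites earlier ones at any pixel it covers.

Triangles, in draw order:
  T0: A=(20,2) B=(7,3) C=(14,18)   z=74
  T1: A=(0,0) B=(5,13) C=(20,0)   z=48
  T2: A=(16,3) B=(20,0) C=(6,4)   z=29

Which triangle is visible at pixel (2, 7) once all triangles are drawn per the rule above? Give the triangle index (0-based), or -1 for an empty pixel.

T0:
  2·area = 202  (B↔C swapped to make it positive)
  edge (20, 2)→(14, 18): d=(-6,16) right/bottom  bias=-1
  edge (14, 18)→(7, 3): d=(-7,-15) top-left  bias=+0
  edge (7, 3)→(20, 2): d=(13,-1) top-left  bias=+0
    (3,1)@(7, 3): e=[202,0,0] → █  [on edge]
    (4,1)@(9, 3): e=[170,30,2] → █
    (5,1)@(11, 3): e=[138,60,4] → █
    (6,1)@(13, 3): e=[106,90,6] → █
    (7,1)@(15, 3): e=[74,120,8] → █
    (8,1)@(17, 3): e=[42,150,10] → █
    (9,1)@(19, 3): e=[10,180,12] → █
    (3,2)@(7, 5): e=[190,-14,26] → ·
    (4,2)@(9, 5): e=[158,16,28] → █
    (9,2)@(19, 5): e=[-2,166,38] → ·
    (4,3)@(9, 7): e=[146,2,54] → █
    (9,3)@(19, 7): e=[-14,152,64] → ·
  covered (28 px):
    · · · · · · · · · ·
    · · · █ █ █ █ █ █ █
    · · · · █ █ █ █ █ ·
    · · · · █ █ █ █ █ ·
    · · · · · █ █ █ █ ·
    · · · · · █ █ █ · ·
    · · · · · · █ █ · ·
    · · · · · · █ █ · ·
    · · · · · · · · · ·
T1:
  2·area = 260  (B↔C swapped to make it positive)
  edge (0, 0)→(20, 0): d=(20,0) top-left  bias=+0
  edge (20, 0)→(5, 13): d=(-15,13) right/bottom  bias=-1
  edge (5, 13)→(0, 0): d=(-5,-13) top-left  bias=+0
    (0,0)@(1, 1): e=[20,232,8] → █
    (1,0)@(3, 1): e=[20,206,34] → █
    (2,0)@(5, 1): e=[20,180,60] → █
    (3,0)@(7, 1): e=[20,154,86] → █
    (4,0)@(9, 1): e=[20,128,112] → █
    (5,0)@(11, 1): e=[20,102,138] → █
    (6,0)@(13, 1): e=[20,76,164] → █
    (7,0)@(15, 1): e=[20,50,190] → █
    (8,0)@(17, 1): e=[20,24,216] → █
    (9,0)@(19, 1): e=[20,-2,242] → ·
    (0,1)@(1, 3): e=[60,202,-2] → ·
    (1,1)@(3, 3): e=[60,176,24] → █
    (2,6)@(5, 13): e=[260,0,0] → ·  [on edge]
  covered (32 px):
    █ █ █ █ █ █ █ █ █ ·
    · █ █ █ █ █ █ █ · ·
    · █ █ █ █ █ █ · · ·
    · █ █ █ █ █ · · · ·
    · · █ █ █ · · · · ·
    · · █ █ · · · · · ·
    · · · · · · · · · ·
    · · · · · · · · · ·
    · · · · · · · · · ·
T2:
  2·area = 26  (B↔C swapped to make it positive)
  edge (16, 3)→(6, 4): d=(-10,1) right/bottom  bias=-1
  edge (6, 4)→(20, 0): d=(14,-4) top-left  bias=+0
  edge (20, 0)→(16, 3): d=(-4,3) right/bottom  bias=-1
    (8,0)@(17, 1): e=[19,2,5] → █
    (9,0)@(19, 1): e=[17,10,-1] → ·
    (5,1)@(11, 3): e=[5,6,15] → █
    (6,1)@(13, 3): e=[3,14,9] → █
    (7,1)@(15, 3): e=[1,22,3] → █
    (8,1)@(17, 3): e=[-1,30,-3] → ·
    (5,2)@(11, 5): e=[-15,34,7] → ·
    (6,2)@(13, 5): e=[-17,42,1] → ·
    (7,2)@(15, 5): e=[-19,50,-5] → ·
  covered (4 px):
    · · · · · · · · █ ·
    · · · · · █ █ █ · ·
    · · · · · · · · · ·
    · · · · · · · · · ·
    · · · · · · · · · ·
    · · · · · · · · · ·
    · · · · · · · · · ·
    · · · · · · · · · ·
    · · · · · · · · · ·

Z-buffer (winner per pixel, '.' = empty):
  1 1 1 1 1 1 1 1 2 .
  . 1 1 1 1 2 2 2 0 0
  . 1 1 1 1 1 1 0 0 .
  . 1 1 1 1 1 0 0 0 .
  . . 1 1 1 0 0 0 0 .
  . . 1 1 . 0 0 0 . .
  . . . . . . 0 0 . .
  . . . . . . 0 0 . .
  . . . . . . . . . .

Result: -1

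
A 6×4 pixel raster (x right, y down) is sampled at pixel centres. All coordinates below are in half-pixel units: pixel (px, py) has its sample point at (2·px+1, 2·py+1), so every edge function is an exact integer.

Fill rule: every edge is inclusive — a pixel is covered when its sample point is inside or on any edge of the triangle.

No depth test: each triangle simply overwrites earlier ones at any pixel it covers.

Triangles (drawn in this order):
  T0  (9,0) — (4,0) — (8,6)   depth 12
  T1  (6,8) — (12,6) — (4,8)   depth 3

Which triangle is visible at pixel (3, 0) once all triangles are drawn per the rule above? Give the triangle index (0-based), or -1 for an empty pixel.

T0:
  2·area = 30  (B↔C swapped to make it positive)
  edge (9, 0)→(8, 6): d=(-1,6) inclusive
  edge (8, 6)→(4, 0): d=(-4,-6) inclusive
  edge (4, 0)→(9, 0): d=(5,0) inclusive
    (2,0)@(5, 1): e=[23,2,5] → █
    (3,0)@(7, 1): e=[11,14,5] → █
    (4,0)@(9, 1): e=[-1,26,5] → ·
    (2,1)@(5, 3): e=[21,-6,15] → ·
    (3,1)@(7, 3): e=[9,6,15] → █
    (4,1)@(9, 3): e=[-3,18,15] → ·
    (3,2)@(7, 5): e=[7,-2,25] → ·
  covered (3 px):
    · · █ █ · ·
    · · · █ · ·
    · · · · · ·
    · · · · · ·
T1:
  2·area = 4  (B↔C swapped to make it positive)
  edge (6, 8)→(4, 8): d=(-2,0) inclusive
  edge (4, 8)→(12, 6): d=(8,-2) inclusive
  edge (12, 6)→(6, 8): d=(-6,2) inclusive
    (4,3)@(9, 7): e=[2,2,0] → █  [on edge]
    (5,3)@(11, 7): e=[2,6,-4] → ·
  covered (1 px):
    · · · · · ·
    · · · · · ·
    · · · · · ·
    · · · · █ ·

Z-buffer (winner per pixel, '.' = empty):
  . . 0 0 . .
  . . . 0 . .
  . . . . . .
  . . . . 1 .

Final: 0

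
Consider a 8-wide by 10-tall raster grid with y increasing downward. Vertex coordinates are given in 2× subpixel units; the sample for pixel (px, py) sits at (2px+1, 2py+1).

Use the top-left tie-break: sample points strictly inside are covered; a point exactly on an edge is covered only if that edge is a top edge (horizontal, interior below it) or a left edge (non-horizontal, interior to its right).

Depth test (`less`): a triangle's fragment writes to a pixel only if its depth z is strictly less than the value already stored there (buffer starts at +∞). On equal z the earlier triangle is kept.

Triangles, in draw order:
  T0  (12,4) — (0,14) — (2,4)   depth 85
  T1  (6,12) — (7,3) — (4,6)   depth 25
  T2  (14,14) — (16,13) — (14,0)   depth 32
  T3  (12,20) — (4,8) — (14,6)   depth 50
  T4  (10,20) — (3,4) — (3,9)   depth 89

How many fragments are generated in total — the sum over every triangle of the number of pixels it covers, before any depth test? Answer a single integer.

T0:
  2·area = 100
  edge (12, 4)→(0, 14): d=(-12,10) right/bottom  bias=-1
  edge (0, 14)→(2, 4): d=(2,-10) top-left  bias=+0
  edge (2, 4)→(12, 4): d=(10,0) top-left  bias=+0
    (1,2)@(3, 5): e=[78,12,10] → #
    (2,2)@(5, 5): e=[58,32,10] → #
    (3,2)@(7, 5): e=[38,52,10] → #
    (4,2)@(9, 5): e=[18,72,10] → #
    (5,2)@(11, 5): e=[-2,92,10] → ·
    (1,3)@(3, 7): e=[54,16,30] → #
    (4,3)@(9, 7): e=[-6,76,30] → ·
    (0,4)@(1, 9): e=[50,0,50] → #  [on edge]
    (3,4)@(7, 9): e=[-10,60,50] → ·
    (0,5)@(1, 11): e=[26,4,70] → #
    (2,5)@(5, 11): e=[-14,44,70] → ·
    (0,6)@(1, 13): e=[2,8,90] → #
  covered (13 px):
    · · · · · · · ·
    · · · · · · · ·
    · # # # # · · ·
    · # # # · · · ·
    # # # · · · · ·
    # # · · · · · ·
    # · · · · · · ·
    · · · · · · · ·
    · · · · · · · ·
    · · · · · · · ·
T1:
  2·area = 24  (B↔C swapped to make it positive)
  edge (6, 12)→(4, 6): d=(-2,-6) top-left  bias=+0
  edge (4, 6)→(7, 3): d=(3,-3) top-left  bias=+0
  edge (7, 3)→(6, 12): d=(-1,9) right/bottom  bias=-1
    (4,0)@(9, 1): e=[40,0,-16] → ·  [on edge]
    (1,1)@(3, 3): e=[0,-12,36] → ·  [on edge]
    (3,1)@(7, 3): e=[24,0,0] → ·  [on edge]
    (2,2)@(5, 5): e=[8,0,16] → #  [on edge]
    (3,2)@(7, 5): e=[20,6,-2] → ·
    (1,3)@(3, 7): e=[-8,0,32] → ·  [on edge]
    (2,3)@(5, 7): e=[4,6,14] → #
    (3,3)@(7, 7): e=[16,12,-4] → ·
    (0,4)@(1, 9): e=[-24,0,48] → ·  [on edge]
    (2,4)@(5, 9): e=[0,12,12] → #  [on edge]
    (3,4)@(7, 9): e=[12,18,-6] → ·
    (2,5)@(5, 11): e=[-4,18,10] → ·
    (3,7)@(7, 15): e=[0,36,-12] → ·  [on edge]
  covered (3 px):
    · · · · · · · ·
    · · · · · · · ·
    · · # · · · · ·
    · · # · · · · ·
    · · # · · · · ·
    · · · · · · · ·
    · · · · · · · ·
    · · · · · · · ·
    · · · · · · · ·
    · · · · · · · ·
T2:
  2·area = 28  (B↔C swapped to make it positive)
  edge (14, 14)→(14, 0): d=(0,-14) top-left  bias=+0
  edge (14, 0)→(16, 13): d=(2,13) right/bottom  bias=-1
  edge (16, 13)→(14, 14): d=(-2,1) right/bottom  bias=-1
    (7,3)@(15, 7): e=[14,1,13] → #
    (7,4)@(15, 9): e=[14,5,9] → #
    (7,5)@(15, 11): e=[14,9,5] → #
    (7,6)@(15, 13): e=[14,13,1] → #
    (7,7)@(15, 15): e=[14,17,-3] → ·
  covered (4 px):
    · · · · · · · ·
    · · · · · · · ·
    · · · · · · · ·
    · · · · · · · #
    · · · · · · · #
    · · · · · · · #
    · · · · · · · #
    · · · · · · · ·
    · · · · · · · ·
    · · · · · · · ·
T3:
  2·area = 136
  edge (12, 20)→(4, 8): d=(-8,-12) top-left  bias=+0
  edge (4, 8)→(14, 6): d=(10,-2) top-left  bias=+0
  edge (14, 6)→(12, 20): d=(-2,14) right/bottom  bias=-1
    (4,3)@(9, 7): e=[68,0,68] → #  [on edge]
    (5,3)@(11, 7): e=[92,4,40] → #
    (6,3)@(13, 7): e=[116,8,12] → #
    (7,3)@(15, 7): e=[140,12,-16] → ·
    (2,4)@(5, 9): e=[4,12,120] → #
    (3,4)@(7, 9): e=[28,16,92] → #
    (7,4)@(15, 9): e=[124,32,-20] → ·
    (2,5)@(5, 11): e=[-12,32,116] → ·
    (3,5)@(7, 11): e=[12,36,88] → #
    (7,5)@(15, 11): e=[108,52,-24] → ·
    (3,6)@(7, 13): e=[-4,56,84] → ·
    (4,6)@(9, 13): e=[20,60,56] → #
    (6,6)@(13, 13): e=[68,68,0] → ·  [on edge]
  covered (17 px):
    · · · · · · · ·
    · · · · · · · ·
    · · · · · · · ·
    · · · · # # # ·
    · · # # # # # ·
    · · · # # # # ·
    · · · · # # · ·
    · · · · # # · ·
    · · · · · # · ·
    · · · · · · · ·
T4:
  2·area = 35  (B↔C swapped to make it positive)
  edge (10, 20)→(3, 9): d=(-7,-11) top-left  bias=+0
  edge (3, 9)→(3, 4): d=(0,-5) top-left  bias=+0
  edge (3, 4)→(10, 20): d=(7,16) right/bottom  bias=-1
    (1,0)@(3, 1): e=[56,0,-21] → ·  [on edge]
    (1,1)@(3, 3): e=[42,0,-7] → ·  [on edge]
    (1,2)@(3, 5): e=[28,0,7] → #  [on edge]
    (2,2)@(5, 5): e=[50,10,-25] → ·
    (1,3)@(3, 7): e=[14,0,21] → #  [on edge]
    (2,3)@(5, 7): e=[36,10,-11] → ·
    (1,4)@(3, 9): e=[0,0,35] → #  [on edge]
    (2,4)@(5, 9): e=[22,10,3] → #
    (3,4)@(7, 9): e=[44,20,-29] → ·
    (1,5)@(3, 11): e=[-14,0,49] → ·  [on edge]
    (2,5)@(5, 11): e=[8,10,17] → #
    (3,5)@(7, 11): e=[30,20,-15] → ·
    (1,6)@(3, 13): e=[-28,0,63] → ·  [on edge]
    (1,7)@(3, 15): e=[-42,0,77] → ·  [on edge]
    (1,8)@(3, 17): e=[-56,0,91] → ·  [on edge]
    (1,9)@(3, 19): e=[-70,0,105] → ·  [on edge]
  covered (6 px):
    · · · · · · · ·
    · · · · · · · ·
    · # · · · · · ·
    · # · · · · · ·
    · # # · · · · ·
    · · # · · · · ·
    · · · · · · · ·
    · · · # · · · ·
    · · · · · · · ·
    · · · · · · · ·

Result: 43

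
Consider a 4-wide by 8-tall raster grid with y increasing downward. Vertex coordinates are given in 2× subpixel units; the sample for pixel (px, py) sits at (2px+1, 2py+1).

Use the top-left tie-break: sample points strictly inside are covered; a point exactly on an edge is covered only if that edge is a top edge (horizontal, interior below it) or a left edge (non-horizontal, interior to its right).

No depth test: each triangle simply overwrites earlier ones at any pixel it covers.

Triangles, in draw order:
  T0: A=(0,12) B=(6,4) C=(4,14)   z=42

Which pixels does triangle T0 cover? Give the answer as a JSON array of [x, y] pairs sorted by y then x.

T0:
  2·area = 44
  edge (0, 12)→(6, 4): d=(6,-8) top-left  bias=+0
  edge (6, 4)→(4, 14): d=(-2,10) right/bottom  bias=-1
  edge (4, 14)→(0, 12): d=(-4,-2) top-left  bias=+0
    (2,3)@(5, 7): e=[10,4,30] → X
    (3,3)@(7, 7): e=[26,-16,34] → .
    (1,4)@(3, 9): e=[6,20,18] → X
    (2,4)@(5, 9): e=[22,0,22] → .  [on edge]
    (0,5)@(1, 11): e=[2,36,6] → X
    (2,5)@(5, 11): e=[34,-4,14] → .
    (0,6)@(1, 13): e=[14,32,-2] → .
    (1,6)@(3, 13): e=[30,12,2] → X
    (2,6)@(5, 13): e=[46,-8,6] → .
    (1,7)@(3, 15): e=[42,8,-6] → .
  covered (5 px):
    . . . .
    . . . .
    . . . .
    . . X .
    . X . .
    X X . .
    . X . .
    . . . .

Final: [[2,3],[1,4],[0,5],[1,5],[1,6]]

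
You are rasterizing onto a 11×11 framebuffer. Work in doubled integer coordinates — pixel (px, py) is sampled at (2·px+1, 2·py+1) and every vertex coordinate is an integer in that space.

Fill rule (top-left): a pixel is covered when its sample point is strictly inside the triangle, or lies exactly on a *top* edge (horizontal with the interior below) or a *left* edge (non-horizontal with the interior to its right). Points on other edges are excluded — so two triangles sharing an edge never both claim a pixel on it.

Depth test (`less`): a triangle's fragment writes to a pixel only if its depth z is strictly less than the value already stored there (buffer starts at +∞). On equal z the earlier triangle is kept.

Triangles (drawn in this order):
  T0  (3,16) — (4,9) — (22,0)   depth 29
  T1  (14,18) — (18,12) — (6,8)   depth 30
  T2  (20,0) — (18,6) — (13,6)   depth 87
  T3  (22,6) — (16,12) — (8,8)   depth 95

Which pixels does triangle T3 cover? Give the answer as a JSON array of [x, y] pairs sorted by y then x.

T0:
  2·area = 117
  edge (3, 16)→(4, 9): d=(1,-7) top-left  bias=+0
  edge (4, 9)→(22, 0): d=(18,-9) top-left  bias=+0
  edge (22, 0)→(3, 16): d=(-19,16) right/bottom  bias=-1
    (8,1)@(17, 3): e=[85,9,23] → #
    (9,1)@(19, 3): e=[99,27,-9] → ·
    (6,2)@(13, 5): e=[59,9,49] → #
    (7,2)@(15, 5): e=[73,27,17] → #
    (8,2)@(17, 5): e=[87,45,-15] → ·
    (4,3)@(9, 7): e=[33,9,75] → #
    (5,3)@(11, 7): e=[47,27,43] → #
    (7,3)@(15, 7): e=[75,63,-21] → ·
    (2,4)@(5, 9): e=[7,9,101] → #
    (3,4)@(7, 9): e=[21,27,69] → #
    (6,4)@(13, 9): e=[63,81,-27] → ·
    (2,5)@(5, 11): e=[9,45,63] → #
  covered (13 px):
    · · · · · · · · · · ·
    · · · · · · · · # · ·
    · · · · · · # # · · ·
    · · · · # # # · · · ·
    · · # # # # · · · · ·
    · · # # · · · · · · ·
    · · # · · · · · · · ·
    · · · · · · · · · · ·
    · · · · · · · · · · ·
    · · · · · · · · · · ·
    · · · · · · · · · · ·
T1:
  2·area = 88  (B↔C swapped to make it positive)
  edge (14, 18)→(6, 8): d=(-8,-10) top-left  bias=+0
  edge (6, 8)→(18, 12): d=(12,4) right/bottom  bias=-1
  edge (18, 12)→(14, 18): d=(-4,6) right/bottom  bias=-1
    (1,3)@(3, 7): e=[-22,0,110] → ·  [on edge]
    (3,4)@(7, 9): e=[2,8,78] → #
    (4,4)@(9, 9): e=[22,0,66] → ·  [on edge]
    (3,5)@(7, 11): e=[-14,32,70] → ·
    (4,5)@(9, 11): e=[6,24,58] → #
    (5,5)@(11, 11): e=[26,16,46] → #
    (6,5)@(13, 11): e=[46,8,34] → #
    (7,5)@(15, 11): e=[66,0,22] → ·  [on edge]
    (4,6)@(9, 13): e=[-10,48,50] → ·
    (5,6)@(11, 13): e=[10,40,38] → #
    (7,6)@(15, 13): e=[50,24,14] → #
    (8,6)@(17, 13): e=[70,16,2] → #
    (10,6)@(21, 13): e=[110,0,-22] → ·  [on edge]
  covered (10 px):
    · · · · · · · · · · ·
    · · · · · · · · · · ·
    · · · · · · · · · · ·
    · · · · · · · · · · ·
    · · · # · · · · · · ·
    · · · · # # # · · · ·
    · · · · · # # # # · ·
    · · · · · · # # · · ·
    · · · · · · · · · · ·
    · · · · · · · · · · ·
    · · · · · · · · · · ·
T2:
  2·area = 30
  edge (20, 0)→(18, 6): d=(-2,6) right/bottom  bias=-1
  edge (18, 6)→(13, 6): d=(-5,0) right/bottom  bias=-1
  edge (13, 6)→(20, 0): d=(7,-6) top-left  bias=+0
    (9,0)@(19, 1): e=[4,25,1] → #
    (10,0)@(21, 1): e=[-8,25,13] → ·
    (8,1)@(17, 3): e=[12,15,3] → #
    (9,1)@(19, 3): e=[0,15,15] → ·  [on edge]
    (7,2)@(15, 5): e=[20,5,5] → #
    (9,2)@(19, 5): e=[-4,5,29] → ·
    (7,3)@(15, 7): e=[16,-5,19] → ·
    (8,3)@(17, 7): e=[4,-5,31] → ·
    (8,4)@(17, 9): e=[0,-15,45] → ·  [on edge]
    (7,7)@(15, 15): e=[0,-45,75] → ·  [on edge]
    (6,10)@(13, 21): e=[0,-75,105] → ·  [on edge]
  covered (4 px):
    · · · · · · · · · # ·
    · · · · · · · · # · ·
    · · · · · · · # # · ·
    · · · · · · · · · · ·
    · · · · · · · · · · ·
    · · · · · · · · · · ·
    · · · · · · · · · · ·
    · · · · · · · · · · ·
    · · · · · · · · · · ·
    · · · · · · · · · · ·
    · · · · · · · · · · ·
T3:
  2·area = 72
  edge (22, 6)→(16, 12): d=(-6,6) right/bottom  bias=-1
  edge (16, 12)→(8, 8): d=(-8,-4) top-left  bias=+0
  edge (8, 8)→(22, 6): d=(14,-2) top-left  bias=+0
    (7,3)@(15, 7): e=[36,36,0] → #  [on edge]
    (8,3)@(17, 7): e=[24,44,4] → #
    (9,3)@(19, 7): e=[12,52,8] → #
    (10,3)@(21, 7): e=[0,60,12] → ·  [on edge]
    (0,4)@(1, 9): e=[108,-36,0] → ·  [on edge]
    (5,4)@(11, 9): e=[48,4,20] → #
    (6,4)@(13, 9): e=[36,12,24] → #
    (9,4)@(19, 9): e=[0,36,36] → ·  [on edge]
    (5,5)@(11, 11): e=[36,-12,48] → ·
    (6,5)@(13, 11): e=[24,-4,52] → ·
    (7,5)@(15, 11): e=[12,4,56] → #
    (8,5)@(17, 11): e=[0,12,60] → ·  [on edge]
    (7,6)@(15, 13): e=[0,-12,84] → ·  [on edge]
    (6,7)@(13, 15): e=[0,-36,108] → ·  [on edge]
    (5,8)@(11, 17): e=[0,-60,132] → ·  [on edge]
    (4,9)@(9, 19): e=[0,-84,156] → ·  [on edge]
    (3,10)@(7, 21): e=[0,-108,180] → ·  [on edge]
  covered (8 px):
    · · · · · · · · · · ·
    · · · · · · · · · · ·
    · · · · · · · · · · ·
    · · · · · · · # # # ·
    · · · · · # # # # · ·
    · · · · · · · # · · ·
    · · · · · · · · · · ·
    · · · · · · · · · · ·
    · · · · · · · · · · ·
    · · · · · · · · · · ·
    · · · · · · · · · · ·

Answer: [[7,3],[8,3],[9,3],[5,4],[6,4],[7,4],[8,4],[7,5]]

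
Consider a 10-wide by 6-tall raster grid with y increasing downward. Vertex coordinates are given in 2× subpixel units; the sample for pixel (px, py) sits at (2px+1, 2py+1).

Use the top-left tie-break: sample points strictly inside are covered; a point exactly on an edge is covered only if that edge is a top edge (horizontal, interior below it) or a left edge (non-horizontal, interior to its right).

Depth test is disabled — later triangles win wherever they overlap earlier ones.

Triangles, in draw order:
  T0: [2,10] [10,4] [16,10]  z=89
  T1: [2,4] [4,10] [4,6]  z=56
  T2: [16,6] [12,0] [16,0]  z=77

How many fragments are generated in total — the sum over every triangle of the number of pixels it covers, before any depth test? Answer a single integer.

T0:
  2·area = 84
  edge (2, 10)→(10, 4): d=(8,-6) top-left  bias=+0
  edge (10, 4)→(16, 10): d=(6,6) right/bottom  bias=-1
  edge (16, 10)→(2, 10): d=(-14,0) right/bottom  bias=-1
    (3,0)@(7, 1): e=[-42,0,126] → ·  [on edge]
    (4,1)@(9, 3): e=[-14,0,98] → ·  [on edge]
    (4,2)@(9, 5): e=[2,12,70] → █
    (5,2)@(11, 5): e=[14,0,70] → ·  [on edge]
    (3,3)@(7, 7): e=[6,36,42] → █
    (5,3)@(11, 7): e=[30,12,42] → █
    (6,3)@(13, 7): e=[42,0,42] → ·  [on edge]
    (2,4)@(5, 9): e=[10,60,14] → █
    (6,4)@(13, 9): e=[58,12,14] → █
    (7,4)@(15, 9): e=[70,0,14] → ·  [on edge]
    (2,5)@(5, 11): e=[26,72,-14] → ·
    (3,5)@(7, 11): e=[38,60,-14] → ·
    (8,5)@(17, 11): e=[98,0,-14] → ·  [on edge]
  covered (9 px):
    · · · · · · · · · ·
    · · · · · · · · · ·
    · · · · █ · · · · ·
    · · · █ █ █ · · · ·
    · · █ █ █ █ █ · · ·
    · · · · · · · · · ·
T1:
  2·area = 8  (B↔C swapped to make it positive)
  edge (2, 4)→(4, 6): d=(2,2) right/bottom  bias=-1
  edge (4, 6)→(4, 10): d=(0,4) right/bottom  bias=-1
  edge (4, 10)→(2, 4): d=(-2,-6) top-left  bias=+0
    (0,0)@(1, 1): e=[-4,12,0] → ·  [on edge]
    (0,1)@(1, 3): e=[0,12,-4] → ·  [on edge]
    (1,2)@(3, 5): e=[0,4,4] → ·  [on edge]
    (1,3)@(3, 7): e=[4,4,0] → █  [on edge]
    (2,3)@(5, 7): e=[0,-4,12] → ·  [on edge]
    (1,4)@(3, 9): e=[8,4,-4] → ·
    (3,4)@(7, 9): e=[0,-12,20] → ·  [on edge]
    (4,5)@(9, 11): e=[0,-20,28] → ·  [on edge]
  covered (1 px):
    · · · · · · · · · ·
    · · · · · · · · · ·
    · · · · · · · · · ·
    · █ · · · · · · · ·
    · · · · · · · · · ·
    · · · · · · · · · ·
T2:
  2·area = 24
  edge (16, 6)→(12, 0): d=(-4,-6) top-left  bias=+0
  edge (12, 0)→(16, 0): d=(4,0) top-left  bias=+0
  edge (16, 0)→(16, 6): d=(0,6) right/bottom  bias=-1
    (6,0)@(13, 1): e=[2,4,18] → █
    (7,0)@(15, 1): e=[14,4,6] → █
    (8,0)@(17, 1): e=[26,4,-6] → ·
    (6,1)@(13, 3): e=[-6,12,18] → ·
    (7,1)@(15, 3): e=[6,12,6] → █
    (8,1)@(17, 3): e=[18,12,-6] → ·
    (7,2)@(15, 5): e=[-2,20,6] → ·
  covered (3 px):
    · · · · · · █ █ · ·
    · · · · · · · █ · ·
    · · · · · · · · · ·
    · · · · · · · · · ·
    · · · · · · · · · ·
    · · · · · · · · · ·

Answer: 13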